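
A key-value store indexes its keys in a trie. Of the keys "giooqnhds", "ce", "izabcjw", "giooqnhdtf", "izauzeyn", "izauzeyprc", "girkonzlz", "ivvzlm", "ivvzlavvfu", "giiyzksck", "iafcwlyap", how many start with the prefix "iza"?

Walk to "iza"; the words in its subtree are exactly those with that prefix.
Words under "iza": izabcjw, izauzeyn, izauzeyprc
Count: 3

3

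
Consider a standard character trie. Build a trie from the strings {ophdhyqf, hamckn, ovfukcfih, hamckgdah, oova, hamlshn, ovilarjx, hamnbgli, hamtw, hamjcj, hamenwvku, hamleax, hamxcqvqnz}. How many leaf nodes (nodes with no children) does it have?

13

Leaves are exactly the stored words that no other stored word extends.
Those words: "hamckgdah", "hamckn", "hamenwvku", "hamjcj", "hamleax", "hamlshn", "hamnbgli", "hamtw", "hamxcqvqnz", "oova", "ophdhyqf", "ovfukcfih", "ovilarjx"
Leaf count: 13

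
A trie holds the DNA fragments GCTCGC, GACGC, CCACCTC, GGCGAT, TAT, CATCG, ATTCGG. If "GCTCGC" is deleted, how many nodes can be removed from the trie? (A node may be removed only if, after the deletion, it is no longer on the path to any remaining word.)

5

After clearing the end-marker at "GCTCGC", prune upward until reaching a node still needed by another word.
The suffix "CTCGC" (5 nodes) is used only by "GCTCGC"; the node for "G" still has the child "A", so pruning stops there.
Nodes removed: 5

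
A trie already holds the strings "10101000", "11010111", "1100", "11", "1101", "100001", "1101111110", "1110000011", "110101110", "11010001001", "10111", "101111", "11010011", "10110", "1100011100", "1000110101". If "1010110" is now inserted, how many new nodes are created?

2

Walking "1010110" from the root, the first 5 characters ("10101") follow existing edges; "1" is the first miss.
New nodes needed: |"1010110"| − 5 = 7 − 5 = 2.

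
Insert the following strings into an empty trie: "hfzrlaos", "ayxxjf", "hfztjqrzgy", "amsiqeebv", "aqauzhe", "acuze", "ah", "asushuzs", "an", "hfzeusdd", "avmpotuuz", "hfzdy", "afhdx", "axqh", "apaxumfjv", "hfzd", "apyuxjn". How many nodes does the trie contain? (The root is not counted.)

83

For each word, the new-node count is its length minus the longest prefix already in the trie:
  "hfzrlaos" → 8 new (h, f, z, r, l, a, o, s)
  "ayxxjf" → 6 new (a, y, x, x, j, f)
  "hfztjqrzgy" → prefix "hfz" already present; 7 new (t, j, q, r, z, g, y)
  "amsiqeebv" → prefix "a" already present; 8 new (m, s, i, q, e, e, b, v)
  "aqauzhe" → prefix "a" already present; 6 new (q, a, u, z, h, e)
  "acuze" → prefix "a" already present; 4 new (c, u, z, e)
  "ah" → prefix "a" already present; 1 new (h)
  "asushuzs" → prefix "a" already present; 7 new (s, u, s, h, u, z, s)
  "an" → prefix "a" already present; 1 new (n)
  "hfzeusdd" → prefix "hfz" already present; 5 new (e, u, s, d, d)
  "avmpotuuz" → prefix "a" already present; 8 new (v, m, p, o, t, u, u, z)
  "hfzdy" → prefix "hfz" already present; 2 new (d, y)
  "afhdx" → prefix "a" already present; 4 new (f, h, d, x)
  "axqh" → prefix "a" already present; 3 new (x, q, h)
  "apaxumfjv" → prefix "a" already present; 8 new (p, a, x, u, m, f, j, v)
  "hfzd" → prefix "hfzd" already present; 0 new (none)
  "apyuxjn" → prefix "ap" already present; 5 new (y, u, x, j, n)
Total nodes = 8 + 6 + 7 + 8 + 6 + 4 + 1 + 7 + 1 + 5 + 8 + 2 + 4 + 3 + 8 + 0 + 5 = 83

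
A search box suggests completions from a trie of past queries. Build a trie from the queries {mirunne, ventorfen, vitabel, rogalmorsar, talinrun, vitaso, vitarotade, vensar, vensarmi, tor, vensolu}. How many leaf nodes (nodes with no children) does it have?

Leaves are exactly the stored words that no other stored word extends.
Those words: "mirunne", "rogalmorsar", "talinrun", "tor", "vensarmi", "vensolu", "ventorfen", "vitabel", "vitarotade", "vitaso"
Leaf count: 10

10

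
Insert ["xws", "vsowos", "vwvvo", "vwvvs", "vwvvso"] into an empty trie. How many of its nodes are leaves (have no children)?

A leaf is a node with no children — equivalently, the end of a word that is not a proper prefix of any other stored word.
Those words: "vsowos", "vwvvo", "vwvvso", "xws"
Leaf count: 4

4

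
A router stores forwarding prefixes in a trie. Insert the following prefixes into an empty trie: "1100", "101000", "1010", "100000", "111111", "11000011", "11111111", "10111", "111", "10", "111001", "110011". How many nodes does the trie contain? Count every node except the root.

30

Count nodes per top-level branch (shared prefixes stored once):
  '1'-branch (10, 100000, 1010, 101000, 10111, 1100, 11000011, 110011, 111, 111001, 111111, 11111111): 30 nodes
Sum: 30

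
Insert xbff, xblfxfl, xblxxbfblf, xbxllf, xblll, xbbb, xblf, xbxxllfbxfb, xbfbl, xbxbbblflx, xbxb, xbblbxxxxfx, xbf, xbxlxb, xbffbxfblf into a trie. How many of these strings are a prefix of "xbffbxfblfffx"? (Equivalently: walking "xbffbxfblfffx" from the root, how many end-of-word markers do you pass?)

3

Walk "xbffbxfblfffx" from the root; an end-of-word marker is hit whenever a stored word is a prefix of "xbffbxfblfffx".
Prefixes of the query that are stored words: "xbf", "xbff", "xbffbxfblf"
Count: 3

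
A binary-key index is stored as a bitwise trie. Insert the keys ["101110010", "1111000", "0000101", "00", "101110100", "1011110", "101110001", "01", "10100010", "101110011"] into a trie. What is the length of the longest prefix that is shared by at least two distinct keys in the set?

The deepest shared node is where two words last agree before diverging.
e.g. "101110010" and "101110011" share the prefix "10111001" of length 8; no pair shares a longer one.
Longest shared-prefix length: 8

8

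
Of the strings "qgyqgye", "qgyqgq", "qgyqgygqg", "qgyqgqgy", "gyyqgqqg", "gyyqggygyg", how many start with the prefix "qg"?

Walk to "qg"; the words in its subtree are exactly those with that prefix.
Words under "qg": qgyqgq, qgyqgqgy, qgyqgye, qgyqgygqg
Count: 4

4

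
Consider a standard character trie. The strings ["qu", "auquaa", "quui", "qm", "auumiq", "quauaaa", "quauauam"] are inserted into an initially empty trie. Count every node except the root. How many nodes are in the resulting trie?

Trie structure (* marks end of a word):
(root)
├─ a
│  └─ u
│     ├─ q
│     │  └─ u
│     │     └─ a
│     │        └─ a *
│     └─ u
│        └─ m
│           └─ i
│              └─ q *
└─ q
   ├─ m *
   └─ u *
      ├─ a
      │  └─ u
      │     └─ a
      │        ├─ a
      │        │  └─ a *
      │        └─ u
      │           └─ a
      │              └─ m *
      └─ u
         └─ i *
Counting every labelled node above: 23.

23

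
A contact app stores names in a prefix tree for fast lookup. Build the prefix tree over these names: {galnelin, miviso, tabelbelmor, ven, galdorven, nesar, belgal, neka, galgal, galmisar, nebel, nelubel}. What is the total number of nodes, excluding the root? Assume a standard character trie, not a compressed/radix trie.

63

Count nodes per top-level branch (shared prefixes stored once):
  'b'-branch (belgal): 6 nodes
  'g'-branch (galdorven, galgal, galmisar, galnelin): 22 nodes
  'm'-branch (miviso): 6 nodes
  'n'-branch (nebel, neka, nelubel, nesar): 15 nodes
  't'-branch (tabelbelmor): 11 nodes
  'v'-branch (ven): 3 nodes
Sum: 63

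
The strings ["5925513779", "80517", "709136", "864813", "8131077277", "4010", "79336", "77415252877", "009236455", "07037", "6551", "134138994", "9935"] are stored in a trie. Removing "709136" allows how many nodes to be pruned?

A node on "709136"'s path can go only if nothing else ends at it or branches off below it.
The suffix "09136" (5 nodes) is used only by "709136"; the node for "7" still has the child "9", so pruning stops there.
Nodes removed: 5

5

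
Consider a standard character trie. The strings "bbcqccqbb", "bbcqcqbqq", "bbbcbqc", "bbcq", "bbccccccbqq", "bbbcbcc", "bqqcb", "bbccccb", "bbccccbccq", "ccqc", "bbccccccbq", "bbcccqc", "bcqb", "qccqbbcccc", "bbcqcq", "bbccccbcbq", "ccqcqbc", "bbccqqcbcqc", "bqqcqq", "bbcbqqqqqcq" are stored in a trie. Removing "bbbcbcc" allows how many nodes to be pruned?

2

After clearing the end-marker at "bbbcbcc", prune upward until reaching a node still needed by another word.
The suffix "cc" (2 nodes) is used only by "bbbcbcc"; the node for "bbbcb" still has the child "q", so pruning stops there.
Nodes removed: 2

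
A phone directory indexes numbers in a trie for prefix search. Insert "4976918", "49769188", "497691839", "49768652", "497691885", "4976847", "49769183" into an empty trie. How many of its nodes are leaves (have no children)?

A leaf is a node with no children — equivalently, the end of a word that is not a proper prefix of any other stored word.
Those words: "4976847", "49768652", "497691839", "497691885"
Leaf count: 4

4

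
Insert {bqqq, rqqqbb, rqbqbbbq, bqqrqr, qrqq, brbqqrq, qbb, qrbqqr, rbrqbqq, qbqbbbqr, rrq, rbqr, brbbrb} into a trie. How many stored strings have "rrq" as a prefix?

Traverse to the node for "rrq", then collect every word in that subtree.
Matches: "rrq"
Count: 1

1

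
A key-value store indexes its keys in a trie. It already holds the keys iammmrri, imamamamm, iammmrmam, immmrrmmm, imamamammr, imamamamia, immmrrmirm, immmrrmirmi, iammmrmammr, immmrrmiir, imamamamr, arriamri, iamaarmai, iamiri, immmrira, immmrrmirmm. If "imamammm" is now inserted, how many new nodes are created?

The longest prefix of "imamammm" already in the trie is "imamam" (length 6).
New nodes needed: |"imamammm"| − 6 = 8 − 6 = 2.

2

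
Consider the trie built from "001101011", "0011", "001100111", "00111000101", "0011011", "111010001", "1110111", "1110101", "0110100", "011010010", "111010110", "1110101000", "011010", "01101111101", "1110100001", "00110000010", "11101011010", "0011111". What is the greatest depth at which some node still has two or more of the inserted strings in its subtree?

The deepest shared node is where two words last agree before diverging.
e.g. "111010110" and "11101011010" share the prefix "111010110" of length 9; no pair shares a longer one.
Longest shared-prefix length: 9

9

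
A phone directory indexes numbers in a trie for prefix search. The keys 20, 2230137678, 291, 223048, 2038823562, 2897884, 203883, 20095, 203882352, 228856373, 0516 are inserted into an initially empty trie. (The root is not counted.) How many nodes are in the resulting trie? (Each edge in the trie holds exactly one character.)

45

Count nodes per top-level branch (shared prefixes stored once):
  '0'-branch (0516): 4 nodes
  '2'-branch (20, 20095, 203882352, 2038823562, 203883, 2230137678, 223048, 228856373, 2897884, 291): 41 nodes
Sum: 45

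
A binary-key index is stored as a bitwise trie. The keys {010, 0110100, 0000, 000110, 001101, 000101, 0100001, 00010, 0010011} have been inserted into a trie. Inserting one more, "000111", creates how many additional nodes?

"00011" is already a path in the trie; the remaining "1" must be added.
So 6 − 5 = 1 new nodes.

1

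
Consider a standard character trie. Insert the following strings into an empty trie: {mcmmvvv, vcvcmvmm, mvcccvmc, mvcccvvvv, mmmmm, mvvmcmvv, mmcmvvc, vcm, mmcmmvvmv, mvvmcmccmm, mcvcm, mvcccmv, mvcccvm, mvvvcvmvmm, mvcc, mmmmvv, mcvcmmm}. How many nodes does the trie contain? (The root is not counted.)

66

For each word, the new-node count is its length minus the longest prefix already in the trie:
  "mcmmvvv" → 7 new (m, c, m, m, v, v, v)
  "vcvcmvmm" → 8 new (v, c, v, c, m, v, m, m)
  "mvcccvmc" → prefix "m" already present; 7 new (v, c, c, c, v, m, c)
  "mvcccvvvv" → prefix "mvcccv" already present; 3 new (v, v, v)
  "mmmmm" → prefix "m" already present; 4 new (m, m, m, m)
  "mvvmcmvv" → prefix "mv" already present; 6 new (v, m, c, m, v, v)
  "mmcmvvc" → prefix "mm" already present; 5 new (c, m, v, v, c)
  "vcm" → prefix "vc" already present; 1 new (m)
  "mmcmmvvmv" → prefix "mmcm" already present; 5 new (m, v, v, m, v)
  "mvvmcmccmm" → prefix "mvvmcm" already present; 4 new (c, c, m, m)
  "mcvcm" → prefix "mc" already present; 3 new (v, c, m)
  "mvcccmv" → prefix "mvccc" already present; 2 new (m, v)
  "mvcccvm" → prefix "mvcccvm" already present; 0 new (none)
  "mvvvcvmvmm" → prefix "mvv" already present; 7 new (v, c, v, m, v, m, m)
  "mvcc" → prefix "mvcc" already present; 0 new (none)
  "mmmmvv" → prefix "mmmm" already present; 2 new (v, v)
  "mcvcmmm" → prefix "mcvcm" already present; 2 new (m, m)
Total nodes = 7 + 8 + 7 + 3 + 4 + 6 + 5 + 1 + 5 + 4 + 3 + 2 + 0 + 7 + 0 + 2 + 2 = 66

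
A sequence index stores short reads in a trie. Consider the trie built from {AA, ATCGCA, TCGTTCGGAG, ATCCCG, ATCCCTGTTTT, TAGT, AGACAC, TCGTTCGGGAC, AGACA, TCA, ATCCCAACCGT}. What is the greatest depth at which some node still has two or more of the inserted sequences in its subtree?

Look for the deepest trie node that still has at least two words in its subtree.
e.g. "TCGTTCGGAG" and "TCGTTCGGGAC" share the prefix "TCGTTCGG" of length 8; no pair shares a longer one.
Longest shared-prefix length: 8

8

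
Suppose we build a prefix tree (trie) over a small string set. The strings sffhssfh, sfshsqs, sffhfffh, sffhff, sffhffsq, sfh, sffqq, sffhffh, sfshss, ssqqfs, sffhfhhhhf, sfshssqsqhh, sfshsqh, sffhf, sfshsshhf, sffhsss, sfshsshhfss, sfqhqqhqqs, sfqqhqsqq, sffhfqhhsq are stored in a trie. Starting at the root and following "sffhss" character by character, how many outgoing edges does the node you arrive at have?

2

Walk "sffhss" from the root, arriving at one node.
Distinct next characters after "sffhss": f, s.
That node has 2 child edges.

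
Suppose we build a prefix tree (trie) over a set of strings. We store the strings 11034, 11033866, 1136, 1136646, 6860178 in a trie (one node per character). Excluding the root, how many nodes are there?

For each word, the new-node count is its length minus the longest prefix already in the trie:
  "11034" → 5 new (1, 1, 0, 3, 4)
  "11033866" → prefix "1103" already present; 4 new (3, 8, 6, 6)
  "1136" → prefix "11" already present; 2 new (3, 6)
  "1136646" → prefix "1136" already present; 3 new (6, 4, 6)
  "6860178" → 7 new (6, 8, 6, 0, 1, 7, 8)
Total nodes = 5 + 4 + 2 + 3 + 7 = 21

21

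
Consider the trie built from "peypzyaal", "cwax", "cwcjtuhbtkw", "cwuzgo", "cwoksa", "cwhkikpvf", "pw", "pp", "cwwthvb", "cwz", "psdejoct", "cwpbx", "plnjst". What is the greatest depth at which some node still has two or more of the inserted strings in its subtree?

2

Equivalently: take the maximum, over all pairs, of their longest common prefix length.
"cwax" and "cwcjtuhbtkw" agree on "cw" (2 characters) before diverging; nothing deeper is shared.
Longest shared-prefix length: 2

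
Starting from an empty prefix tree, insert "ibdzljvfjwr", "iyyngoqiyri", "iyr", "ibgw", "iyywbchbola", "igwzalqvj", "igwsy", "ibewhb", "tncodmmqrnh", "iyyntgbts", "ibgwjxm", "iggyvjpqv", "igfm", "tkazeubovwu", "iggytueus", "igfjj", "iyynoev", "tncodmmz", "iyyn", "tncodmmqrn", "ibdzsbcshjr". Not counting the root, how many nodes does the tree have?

For each word, the new-node count is its length minus the longest prefix already in the trie:
  "ibdzljvfjwr" → 11 new (i, b, d, z, l, j, v, f, j, w, r)
  "iyyngoqiyri" → prefix "i" already present; 10 new (y, y, n, g, o, q, i, y, r, i)
  "iyr" → prefix "iy" already present; 1 new (r)
  "ibgw" → prefix "ib" already present; 2 new (g, w)
  "iyywbchbola" → prefix "iyy" already present; 8 new (w, b, c, h, b, o, l, a)
  "igwzalqvj" → prefix "i" already present; 8 new (g, w, z, a, l, q, v, j)
  "igwsy" → prefix "igw" already present; 2 new (s, y)
  "ibewhb" → prefix "ib" already present; 4 new (e, w, h, b)
  "tncodmmqrnh" → 11 new (t, n, c, o, d, m, m, q, r, n, h)
  "iyyntgbts" → prefix "iyyn" already present; 5 new (t, g, b, t, s)
  "ibgwjxm" → prefix "ibgw" already present; 3 new (j, x, m)
  "iggyvjpqv" → prefix "ig" already present; 7 new (g, y, v, j, p, q, v)
  "igfm" → prefix "ig" already present; 2 new (f, m)
  "tkazeubovwu" → prefix "t" already present; 10 new (k, a, z, e, u, b, o, v, w, u)
  "iggytueus" → prefix "iggy" already present; 5 new (t, u, e, u, s)
  "igfjj" → prefix "igf" already present; 2 new (j, j)
  "iyynoev" → prefix "iyyn" already present; 3 new (o, e, v)
  "tncodmmz" → prefix "tncodmm" already present; 1 new (z)
  "iyyn" → prefix "iyyn" already present; 0 new (none)
  "tncodmmqrn" → prefix "tncodmmqrn" already present; 0 new (none)
  "ibdzsbcshjr" → prefix "ibdz" already present; 7 new (s, b, c, s, h, j, r)
Total nodes = 11 + 10 + 1 + 2 + 8 + 8 + 2 + 4 + 11 + 5 + 3 + 7 + 2 + 10 + 5 + 2 + 3 + 1 + 0 + 0 + 7 = 102

102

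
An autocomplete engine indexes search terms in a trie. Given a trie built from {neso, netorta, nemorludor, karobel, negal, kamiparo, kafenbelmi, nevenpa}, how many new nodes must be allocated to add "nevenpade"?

2

The longest prefix of "nevenpade" already in the trie is "nevenpa" (length 7).
New nodes needed: |"nevenpade"| − 7 = 9 − 7 = 2.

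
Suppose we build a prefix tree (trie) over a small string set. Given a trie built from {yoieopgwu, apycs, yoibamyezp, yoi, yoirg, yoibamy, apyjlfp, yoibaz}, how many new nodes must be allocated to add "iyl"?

3

"iyl" shares no prefix with any stored word, so all 3 characters open new nodes.
3 − 0 = 3 new nodes.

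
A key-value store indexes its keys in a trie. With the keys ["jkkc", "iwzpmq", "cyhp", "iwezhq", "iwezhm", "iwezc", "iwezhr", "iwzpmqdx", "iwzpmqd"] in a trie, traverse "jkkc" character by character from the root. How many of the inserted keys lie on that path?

1

Walk "jkkc" from the root; an end-of-word marker is hit whenever a stored word is a prefix of "jkkc".
Prefixes of the query that are stored words: "jkkc"
Count: 1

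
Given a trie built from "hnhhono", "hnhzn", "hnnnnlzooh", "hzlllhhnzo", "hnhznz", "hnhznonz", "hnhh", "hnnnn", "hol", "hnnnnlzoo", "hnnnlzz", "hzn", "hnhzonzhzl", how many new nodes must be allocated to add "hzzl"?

Walking "hzzl" from the root, the first 2 characters ("hz") follow existing edges; "z" is the first miss.
So 4 − 2 = 2 new nodes.

2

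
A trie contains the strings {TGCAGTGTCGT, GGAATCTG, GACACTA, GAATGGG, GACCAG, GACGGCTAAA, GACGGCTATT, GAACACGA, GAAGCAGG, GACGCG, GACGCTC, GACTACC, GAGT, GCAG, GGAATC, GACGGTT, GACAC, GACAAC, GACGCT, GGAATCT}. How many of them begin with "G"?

Filter for entries beginning with "G":
Words under "G": GAACACGA, GAAGCAGG, GAATGGG, GACAAC, GACAC, GACACTA, GACCAG, GACGCG, GACGCT, GACGCTC, GACGGCTAAA, GACGGCTATT, GACGGTT, GACTACC, GAGT, GCAG, GGAATC, GGAATCT, GGAATCTG
Count: 19

19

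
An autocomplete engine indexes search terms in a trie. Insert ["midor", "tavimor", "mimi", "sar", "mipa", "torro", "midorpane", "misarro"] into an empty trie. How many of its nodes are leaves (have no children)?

A leaf is a node with no children — equivalently, the end of a word that is not a proper prefix of any other stored word.
Those words: "midorpane", "mimi", "mipa", "misarro", "sar", "tavimor", "torro"
Leaf count: 7

7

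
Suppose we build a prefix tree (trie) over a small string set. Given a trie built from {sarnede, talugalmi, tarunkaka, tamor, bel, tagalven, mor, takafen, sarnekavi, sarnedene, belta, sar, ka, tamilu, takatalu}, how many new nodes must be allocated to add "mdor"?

The longest prefix of "mdor" already in the trie is "m" (length 1).
So 4 − 1 = 3 new nodes.

3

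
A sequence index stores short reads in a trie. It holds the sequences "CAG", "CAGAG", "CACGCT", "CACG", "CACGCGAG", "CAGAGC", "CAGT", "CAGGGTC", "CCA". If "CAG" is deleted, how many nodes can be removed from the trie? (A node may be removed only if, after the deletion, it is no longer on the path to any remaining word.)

Walk "CAG" from the leaf back toward the root, removing each node that no remaining word uses.
Every node on "CAG" is still needed (e.g. by "CAGAG"), so nothing is freed.
Nodes removed: 0

0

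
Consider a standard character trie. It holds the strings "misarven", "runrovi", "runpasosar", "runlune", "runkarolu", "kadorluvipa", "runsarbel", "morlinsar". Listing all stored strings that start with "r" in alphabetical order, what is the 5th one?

runsarbel

Words with prefix "r", in lexicographic order: "runkarolu", "runlune", "runpasosar", "runrovi", "runsarbel"
Position 5: runsarbel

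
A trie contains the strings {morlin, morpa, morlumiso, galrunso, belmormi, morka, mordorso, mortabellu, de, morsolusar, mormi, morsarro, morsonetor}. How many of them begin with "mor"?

Filter for entries beginning with "mor":
Words under "mor": mordorso, morka, morlin, morlumiso, mormi, morpa, morsarro, morsolusar, morsonetor, mortabellu
Count: 10

10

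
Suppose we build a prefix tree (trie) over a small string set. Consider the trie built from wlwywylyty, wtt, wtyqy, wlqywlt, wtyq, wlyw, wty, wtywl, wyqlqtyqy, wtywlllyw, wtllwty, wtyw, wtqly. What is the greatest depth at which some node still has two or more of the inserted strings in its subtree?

Look for the deepest trie node that still has at least two words in its subtree.
"wtywl" and "wtywlllyw" agree on "wtywl" (5 characters) before diverging; nothing deeper is shared.
Longest shared-prefix length: 5

5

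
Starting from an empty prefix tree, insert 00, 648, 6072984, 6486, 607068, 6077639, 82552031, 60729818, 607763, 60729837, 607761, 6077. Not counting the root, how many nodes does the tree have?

32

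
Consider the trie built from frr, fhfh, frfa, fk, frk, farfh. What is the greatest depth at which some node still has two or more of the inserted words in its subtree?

Look for the deepest trie node that still has at least two words in its subtree.
"frfa" and "frk" agree on "fr" (2 characters) before diverging; nothing deeper is shared.
Longest shared-prefix length: 2

2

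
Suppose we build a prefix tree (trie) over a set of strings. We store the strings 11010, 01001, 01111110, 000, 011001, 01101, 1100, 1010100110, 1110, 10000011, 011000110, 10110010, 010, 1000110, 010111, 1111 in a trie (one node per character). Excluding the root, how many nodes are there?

Trace insertions, counting only characters that open a new branch:
  "11010" → 5 new (1, 1, 0, 1, 0)
  "01001" → 5 new (0, 1, 0, 0, 1)
  "01111110" → prefix "01" already present; 6 new (1, 1, 1, 1, 1, 0)
  "000" → prefix "0" already present; 2 new (0, 0)
  "011001" → prefix "011" already present; 3 new (0, 0, 1)
  "01101" → prefix "0110" already present; 1 new (1)
  "1100" → prefix "110" already present; 1 new (0)
  "1010100110" → prefix "1" already present; 9 new (0, 1, 0, 1, 0, 0, 1, 1, 0)
  "1110" → prefix "11" already present; 2 new (1, 0)
  "10000011" → prefix "10" already present; 6 new (0, 0, 0, 0, 1, 1)
  "011000110" → prefix "01100" already present; 4 new (0, 1, 1, 0)
  "10110010" → prefix "101" already present; 5 new (1, 0, 0, 1, 0)
  "010" → prefix "010" already present; 0 new (none)
  "1000110" → prefix "1000" already present; 3 new (1, 1, 0)
  "010111" → prefix "010" already present; 3 new (1, 1, 1)
  "1111" → prefix "111" already present; 1 new (1)
Total nodes = 5 + 5 + 6 + 2 + 3 + 1 + 1 + 9 + 2 + 6 + 4 + 5 + 0 + 3 + 3 + 1 = 56

56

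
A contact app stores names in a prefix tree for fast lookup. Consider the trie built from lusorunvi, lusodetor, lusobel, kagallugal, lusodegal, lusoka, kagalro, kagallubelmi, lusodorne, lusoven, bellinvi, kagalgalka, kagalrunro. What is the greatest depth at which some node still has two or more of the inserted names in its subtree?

7

The deepest shared node is where two words last agree before diverging.
"kagallubelmi" and "kagallugal" agree on "kagallu" (7 characters) before diverging; nothing deeper is shared.
Longest shared-prefix length: 7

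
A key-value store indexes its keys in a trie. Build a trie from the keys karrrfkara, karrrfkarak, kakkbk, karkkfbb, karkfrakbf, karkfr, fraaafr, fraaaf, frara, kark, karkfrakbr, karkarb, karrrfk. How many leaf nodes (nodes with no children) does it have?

8

Leaves are exactly the stored words that no other stored word extends.
Those words: "fraaafr", "frara", "kakkbk", "karkarb", "karkfrakbf", "karkfrakbr", "karkkfbb", "karrrfkarak"
Leaf count: 8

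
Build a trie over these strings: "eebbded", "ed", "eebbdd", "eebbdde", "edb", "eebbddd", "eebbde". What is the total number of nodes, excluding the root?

Count nodes per top-level branch (shared prefixes stored once):
  'e'-branch (ed, edb, eebbdd, eebbddd, eebbdde, eebbde, eebbded): 12 nodes
Sum: 12

12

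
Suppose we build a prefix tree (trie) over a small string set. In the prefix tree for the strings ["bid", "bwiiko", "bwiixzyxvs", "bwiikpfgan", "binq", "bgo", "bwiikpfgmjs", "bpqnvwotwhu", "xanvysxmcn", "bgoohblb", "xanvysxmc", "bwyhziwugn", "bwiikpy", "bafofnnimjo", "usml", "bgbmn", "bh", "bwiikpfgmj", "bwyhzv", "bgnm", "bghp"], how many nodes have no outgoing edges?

18

Leaves are exactly the stored words that no other stored word extends.
Those words: "bafofnnimjo", "bgbmn", "bghp", "bgnm", "bgoohblb", "bh", "bid", "binq", "bpqnvwotwhu", "bwiiko", "bwiikpfgan", "bwiikpfgmjs", "bwiikpy", "bwiixzyxvs", "bwyhziwugn", "bwyhzv", "usml", "xanvysxmcn"
Leaf count: 18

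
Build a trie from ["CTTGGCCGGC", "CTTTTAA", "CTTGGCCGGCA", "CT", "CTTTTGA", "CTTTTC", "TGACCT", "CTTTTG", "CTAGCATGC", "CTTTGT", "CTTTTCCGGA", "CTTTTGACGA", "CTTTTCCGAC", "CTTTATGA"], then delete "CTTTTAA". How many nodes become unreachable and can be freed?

After clearing the end-marker at "CTTTTAA", prune upward until reaching a node still needed by another word.
The suffix "AA" (2 nodes) is used only by "CTTTTAA"; the node for "CTTTT" still has the child "G", so pruning stops there.
Nodes removed: 2

2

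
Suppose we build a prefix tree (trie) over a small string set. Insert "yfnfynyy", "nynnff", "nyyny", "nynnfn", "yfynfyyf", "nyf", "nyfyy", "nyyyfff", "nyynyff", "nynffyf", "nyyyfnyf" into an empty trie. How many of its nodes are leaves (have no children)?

9

Leaves are exactly the stored words that no other stored word extends.
Those words: "nyfyy", "nynffyf", "nynnff", "nynnfn", "nyynyff", "nyyyfff", "nyyyfnyf", "yfnfynyy", "yfynfyyf"
Leaf count: 9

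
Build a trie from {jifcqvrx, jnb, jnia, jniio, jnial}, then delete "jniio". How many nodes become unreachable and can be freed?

2

A node on "jniio"'s path can go only if nothing else ends at it or branches off below it.
The suffix "io" (2 nodes) is used only by "jniio"; the node for "jni" still has the child "a", so pruning stops there.
Nodes removed: 2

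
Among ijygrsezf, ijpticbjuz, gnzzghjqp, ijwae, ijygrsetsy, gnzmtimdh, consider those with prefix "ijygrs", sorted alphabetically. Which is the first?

Words with prefix "ijygrs", in lexicographic order: "ijygrsetsy", "ijygrsezf"
Position 1: ijygrsetsy

ijygrsetsy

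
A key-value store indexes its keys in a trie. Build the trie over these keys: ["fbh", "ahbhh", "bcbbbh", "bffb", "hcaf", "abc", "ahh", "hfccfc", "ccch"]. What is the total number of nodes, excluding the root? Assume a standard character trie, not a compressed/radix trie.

33

Count nodes per top-level branch (shared prefixes stored once):
  'a'-branch (abc, ahbhh, ahh): 8 nodes
  'b'-branch (bcbbbh, bffb): 9 nodes
  'c'-branch (ccch): 4 nodes
  'f'-branch (fbh): 3 nodes
  'h'-branch (hcaf, hfccfc): 9 nodes
Sum: 33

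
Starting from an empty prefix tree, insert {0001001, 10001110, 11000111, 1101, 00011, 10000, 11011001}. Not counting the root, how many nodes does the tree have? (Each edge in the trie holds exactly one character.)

29

For each word, the new-node count is its length minus the longest prefix already in the trie:
  "0001001" → 7 new (0, 0, 0, 1, 0, 0, 1)
  "10001110" → 8 new (1, 0, 0, 0, 1, 1, 1, 0)
  "11000111" → prefix "1" already present; 7 new (1, 0, 0, 0, 1, 1, 1)
  "1101" → prefix "110" already present; 1 new (1)
  "00011" → prefix "0001" already present; 1 new (1)
  "10000" → prefix "1000" already present; 1 new (0)
  "11011001" → prefix "1101" already present; 4 new (1, 0, 0, 1)
Total nodes = 7 + 8 + 7 + 1 + 1 + 1 + 4 = 29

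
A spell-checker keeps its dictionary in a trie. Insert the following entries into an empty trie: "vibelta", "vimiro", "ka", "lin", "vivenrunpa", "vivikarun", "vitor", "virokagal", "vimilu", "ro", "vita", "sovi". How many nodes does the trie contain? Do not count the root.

49

Trace insertions, counting only characters that open a new branch:
  "vibelta" → 7 new (v, i, b, e, l, t, a)
  "vimiro" → prefix "vi" already present; 4 new (m, i, r, o)
  "ka" → 2 new (k, a)
  "lin" → 3 new (l, i, n)
  "vivenrunpa" → prefix "vi" already present; 8 new (v, e, n, r, u, n, p, a)
  "vivikarun" → prefix "viv" already present; 6 new (i, k, a, r, u, n)
  "vitor" → prefix "vi" already present; 3 new (t, o, r)
  "virokagal" → prefix "vi" already present; 7 new (r, o, k, a, g, a, l)
  "vimilu" → prefix "vimi" already present; 2 new (l, u)
  "ro" → 2 new (r, o)
  "vita" → prefix "vit" already present; 1 new (a)
  "sovi" → 4 new (s, o, v, i)
Total nodes = 7 + 4 + 2 + 3 + 8 + 6 + 3 + 7 + 2 + 2 + 1 + 4 = 49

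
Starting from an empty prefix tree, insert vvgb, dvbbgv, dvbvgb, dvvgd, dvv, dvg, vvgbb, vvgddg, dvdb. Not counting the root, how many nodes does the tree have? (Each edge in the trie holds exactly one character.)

23

For each word, the new-node count is its length minus the longest prefix already in the trie:
  "vvgb" → 4 new (v, v, g, b)
  "dvbbgv" → 6 new (d, v, b, b, g, v)
  "dvbvgb" → prefix "dvb" already present; 3 new (v, g, b)
  "dvvgd" → prefix "dv" already present; 3 new (v, g, d)
  "dvv" → prefix "dvv" already present; 0 new (none)
  "dvg" → prefix "dv" already present; 1 new (g)
  "vvgbb" → prefix "vvgb" already present; 1 new (b)
  "vvgddg" → prefix "vvg" already present; 3 new (d, d, g)
  "dvdb" → prefix "dv" already present; 2 new (d, b)
Total nodes = 4 + 6 + 3 + 3 + 0 + 1 + 1 + 3 + 2 = 23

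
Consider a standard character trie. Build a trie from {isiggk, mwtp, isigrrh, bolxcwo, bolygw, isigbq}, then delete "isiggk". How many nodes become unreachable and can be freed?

2

A node on "isiggk"'s path can go only if nothing else ends at it or branches off below it.
The suffix "gk" (2 nodes) is used only by "isiggk"; the node for "isig" still has the child "r", so pruning stops there.
Nodes removed: 2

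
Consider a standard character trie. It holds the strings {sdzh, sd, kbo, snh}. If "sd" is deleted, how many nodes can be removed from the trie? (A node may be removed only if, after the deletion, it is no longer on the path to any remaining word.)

A node on "sd"'s path can go only if nothing else ends at it or branches off below it.
Every node on "sd" is still needed (e.g. by "sdzh"), so nothing is freed.
Nodes removed: 0

0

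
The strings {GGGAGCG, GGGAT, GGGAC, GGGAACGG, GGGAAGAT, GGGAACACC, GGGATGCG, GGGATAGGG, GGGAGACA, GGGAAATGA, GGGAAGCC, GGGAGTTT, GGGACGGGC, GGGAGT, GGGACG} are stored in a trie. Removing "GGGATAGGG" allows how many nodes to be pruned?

4

A node on "GGGATAGGG"'s path can go only if nothing else ends at it or branches off below it.
The suffix "AGGG" (4 nodes) is used only by "GGGATAGGG"; the node for "GGGAT" still has the child "G", so pruning stops there.
Nodes removed: 4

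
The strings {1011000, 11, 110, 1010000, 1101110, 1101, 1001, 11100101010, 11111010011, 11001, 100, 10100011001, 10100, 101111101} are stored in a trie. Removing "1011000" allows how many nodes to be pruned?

3

A node on "1011000"'s path can go only if nothing else ends at it or branches off below it.
The suffix "000" (3 nodes) is used only by "1011000"; the node for "1011" still has the child "1", so pruning stops there.
Nodes removed: 3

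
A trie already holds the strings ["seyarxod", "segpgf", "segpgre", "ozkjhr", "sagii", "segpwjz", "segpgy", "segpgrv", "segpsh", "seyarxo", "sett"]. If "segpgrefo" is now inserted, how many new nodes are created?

2

"segpgre" is already a path in the trie; the remaining "fo" must be added.
Each of the 2 remaining characters creates one node.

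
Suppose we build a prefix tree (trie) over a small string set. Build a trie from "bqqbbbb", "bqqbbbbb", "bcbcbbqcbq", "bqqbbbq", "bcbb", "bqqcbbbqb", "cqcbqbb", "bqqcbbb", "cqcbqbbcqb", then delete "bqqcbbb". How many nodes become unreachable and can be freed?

After clearing the end-marker at "bqqcbbb", prune upward until reaching a node still needed by another word.
Every node on "bqqcbbb" is still needed (e.g. by "bqqcbbbqb"), so nothing is freed.
Nodes removed: 0

0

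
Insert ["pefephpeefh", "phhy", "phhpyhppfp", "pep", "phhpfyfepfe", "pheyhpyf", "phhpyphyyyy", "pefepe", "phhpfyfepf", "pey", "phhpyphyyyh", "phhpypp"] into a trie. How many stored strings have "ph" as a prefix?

8

Filter for entries beginning with "ph":
Matches: "pheyhpyf", "phhpfyfepf", "phhpfyfepfe", "phhpyhppfp", "phhpyphyyyh", "phhpyphyyyy", "phhpypp", "phhy"
Count: 8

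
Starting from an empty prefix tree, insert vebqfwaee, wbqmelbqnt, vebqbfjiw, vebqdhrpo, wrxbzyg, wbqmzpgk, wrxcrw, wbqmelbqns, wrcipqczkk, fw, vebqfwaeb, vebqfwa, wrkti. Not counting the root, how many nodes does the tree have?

57

Insert word by word; a character creates a node only if that edge doesn't already exist:
  "vebqfwaee" → 9 new (v, e, b, q, f, w, a, e, e)
  "wbqmelbqnt" → 10 new (w, b, q, m, e, l, b, q, n, t)
  "vebqbfjiw" → prefix "vebq" already present; 5 new (b, f, j, i, w)
  "vebqdhrpo" → prefix "vebq" already present; 5 new (d, h, r, p, o)
  "wrxbzyg" → prefix "w" already present; 6 new (r, x, b, z, y, g)
  "wbqmzpgk" → prefix "wbqm" already present; 4 new (z, p, g, k)
  "wrxcrw" → prefix "wrx" already present; 3 new (c, r, w)
  "wbqmelbqns" → prefix "wbqmelbqn" already present; 1 new (s)
  "wrcipqczkk" → prefix "wr" already present; 8 new (c, i, p, q, c, z, k, k)
  "fw" → 2 new (f, w)
  "vebqfwaeb" → prefix "vebqfwae" already present; 1 new (b)
  "vebqfwa" → prefix "vebqfwa" already present; 0 new (none)
  "wrkti" → prefix "wr" already present; 3 new (k, t, i)
Total nodes = 9 + 10 + 5 + 5 + 6 + 4 + 3 + 1 + 8 + 2 + 1 + 0 + 3 = 57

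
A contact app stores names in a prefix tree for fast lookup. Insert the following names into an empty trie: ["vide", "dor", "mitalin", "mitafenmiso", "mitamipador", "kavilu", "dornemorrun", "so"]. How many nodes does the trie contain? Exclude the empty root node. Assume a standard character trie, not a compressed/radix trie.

44

Trace insertions, counting only characters that open a new branch:
  "vide" → 4 new (v, i, d, e)
  "dor" → 3 new (d, o, r)
  "mitalin" → 7 new (m, i, t, a, l, i, n)
  "mitafenmiso" → prefix "mita" already present; 7 new (f, e, n, m, i, s, o)
  "mitamipador" → prefix "mita" already present; 7 new (m, i, p, a, d, o, r)
  "kavilu" → 6 new (k, a, v, i, l, u)
  "dornemorrun" → prefix "dor" already present; 8 new (n, e, m, o, r, r, u, n)
  "so" → 2 new (s, o)
Total nodes = 4 + 3 + 7 + 7 + 7 + 6 + 8 + 2 = 44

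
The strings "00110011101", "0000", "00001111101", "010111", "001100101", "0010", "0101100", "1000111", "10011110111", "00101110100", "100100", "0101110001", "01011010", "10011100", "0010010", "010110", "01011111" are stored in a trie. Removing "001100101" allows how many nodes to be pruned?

After clearing the end-marker at "001100101", prune upward until reaching a node still needed by another word.
The suffix "01" (2 nodes) is used only by "001100101"; the node for "0011001" still has the child "1", so pruning stops there.
Nodes removed: 2

2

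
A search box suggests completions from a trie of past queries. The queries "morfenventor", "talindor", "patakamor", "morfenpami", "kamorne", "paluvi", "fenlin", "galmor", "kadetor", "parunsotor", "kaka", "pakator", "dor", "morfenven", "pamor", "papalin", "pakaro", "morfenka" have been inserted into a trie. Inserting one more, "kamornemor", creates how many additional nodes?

Walking "kamornemor" from the root, the first 7 characters ("kamorne") follow existing edges; "m" is the first miss.
Each of the 3 remaining characters creates one node.

3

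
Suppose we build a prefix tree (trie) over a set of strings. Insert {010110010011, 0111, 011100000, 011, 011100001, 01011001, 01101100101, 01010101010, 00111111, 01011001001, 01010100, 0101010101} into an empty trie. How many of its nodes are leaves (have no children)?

7

Leaves are exactly the stored words that no other stored word extends.
Those words: "00111111", "01010100", "01010101010", "010110010011", "01101100101", "011100000", "011100001"
Leaf count: 7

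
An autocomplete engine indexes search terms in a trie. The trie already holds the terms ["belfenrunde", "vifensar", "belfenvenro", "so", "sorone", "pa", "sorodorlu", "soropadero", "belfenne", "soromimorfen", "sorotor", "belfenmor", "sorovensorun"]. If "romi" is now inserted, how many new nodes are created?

4

"romi" shares no prefix with any stored word, so all 4 characters open new nodes.
4 − 0 = 4 new nodes.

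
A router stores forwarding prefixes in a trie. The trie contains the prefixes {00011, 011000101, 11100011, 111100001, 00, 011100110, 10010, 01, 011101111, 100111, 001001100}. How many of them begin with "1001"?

2

Filter for entries beginning with "1001":
Matches: "10010", "100111"
Count: 2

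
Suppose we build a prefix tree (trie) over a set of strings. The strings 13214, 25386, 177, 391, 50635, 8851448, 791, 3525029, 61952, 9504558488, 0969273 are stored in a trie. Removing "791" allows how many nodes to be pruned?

After clearing the end-marker at "791", prune upward until reaching a node still needed by another word.
No other word shares any prefix with "791", so all 3 of its nodes go.
Nodes removed: 3

3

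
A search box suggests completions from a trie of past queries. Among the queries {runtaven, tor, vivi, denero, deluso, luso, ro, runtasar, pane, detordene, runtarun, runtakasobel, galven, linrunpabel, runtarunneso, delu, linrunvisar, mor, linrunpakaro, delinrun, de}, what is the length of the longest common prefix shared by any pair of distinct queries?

Look for the deepest trie node that still has at least two words in its subtree.
"linrunpabel" and "linrunpakaro" agree on "linrunpa" (8 characters) before diverging; nothing deeper is shared.
Longest shared-prefix length: 8

8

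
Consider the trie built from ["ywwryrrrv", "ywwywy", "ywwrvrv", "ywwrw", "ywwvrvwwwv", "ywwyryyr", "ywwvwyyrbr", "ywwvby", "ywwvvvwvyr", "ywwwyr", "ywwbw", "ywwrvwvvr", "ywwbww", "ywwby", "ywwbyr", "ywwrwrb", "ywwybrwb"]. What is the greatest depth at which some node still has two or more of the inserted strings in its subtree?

5

Look for the deepest trie node that still has at least two words in its subtree.
"ywwbw" and "ywwbww" agree on "ywwbw" (5 characters) before diverging; nothing deeper is shared.
Longest shared-prefix length: 5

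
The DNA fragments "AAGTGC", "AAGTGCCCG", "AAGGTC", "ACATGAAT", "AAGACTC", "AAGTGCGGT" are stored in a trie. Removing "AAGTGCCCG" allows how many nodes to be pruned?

3

After clearing the end-marker at "AAGTGCCCG", prune upward until reaching a node still needed by another word.
The suffix "CCG" (3 nodes) is used only by "AAGTGCCCG"; the node for "AAGTGC" still has the child "G", so pruning stops there.
Nodes removed: 3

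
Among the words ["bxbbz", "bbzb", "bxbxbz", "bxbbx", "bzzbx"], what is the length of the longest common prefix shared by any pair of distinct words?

Look for the deepest trie node that still has at least two words in its subtree.
"bxbbx" and "bxbbz" agree on "bxbb" (4 characters) before diverging; nothing deeper is shared.
Longest shared-prefix length: 4

4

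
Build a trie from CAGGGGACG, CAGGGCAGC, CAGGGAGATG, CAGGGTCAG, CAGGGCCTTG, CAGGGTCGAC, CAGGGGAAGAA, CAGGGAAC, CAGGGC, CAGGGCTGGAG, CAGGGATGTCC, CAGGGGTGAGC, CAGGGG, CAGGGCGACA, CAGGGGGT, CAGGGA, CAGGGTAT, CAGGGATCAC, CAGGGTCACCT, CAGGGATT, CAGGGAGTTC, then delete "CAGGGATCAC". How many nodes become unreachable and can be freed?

3

Walk "CAGGGATCAC" from the leaf back toward the root, removing each node that no remaining word uses.
The suffix "CAC" (3 nodes) is used only by "CAGGGATCAC"; the node for "CAGGGAT" still has the child "G", so pruning stops there.
Nodes removed: 3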